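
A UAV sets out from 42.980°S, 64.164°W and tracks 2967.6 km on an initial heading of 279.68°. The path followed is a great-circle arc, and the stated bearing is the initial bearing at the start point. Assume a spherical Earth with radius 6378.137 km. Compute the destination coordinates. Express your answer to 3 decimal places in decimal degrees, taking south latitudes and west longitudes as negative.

latitude -33.647°, longitude -96.257°

Angular distance δ = d/R = 2967.6 / 6378.137 = 0.465277 rad.
With φ₁ = -42.980° = -0.750143 rad and θ = 279.68° = 4.881337 rad:
Destination latitude: φ₂ = arcsin( sin φ₁ cos δ + cos φ₁ sin δ cos θ ) = arcsin(-0.554079) = -33.647°.
For the longitude increment, Δλ = atan2( sin θ sin δ cos φ₁, cos δ − sin φ₁ sin φ₂ ) = atan2(-0.323570, 0.515958) = -32.093°.
λ₂ = λ₁ + Δλ = -96.257°.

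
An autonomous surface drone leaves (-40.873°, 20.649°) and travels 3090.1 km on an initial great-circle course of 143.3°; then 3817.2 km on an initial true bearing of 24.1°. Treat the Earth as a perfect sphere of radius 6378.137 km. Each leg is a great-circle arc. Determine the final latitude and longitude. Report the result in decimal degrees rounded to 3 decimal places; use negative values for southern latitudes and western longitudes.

Apply the spherical direct solution leg by leg, carrying full precision between legs.
Leg 1: from (-40.873°, 20.649°), δ = 3090.1/6378.137 = 0.484483 rad, θ = 143.3° → φ = -59.479°, λ = 53.885°.
Leg 2: from (-59.479°, 53.885°), δ = 3817.2/6378.137 = 0.598482 rad, θ = 24.1° → φ = -26.779°, λ = 68.818°.

latitude -26.779°, longitude 68.818°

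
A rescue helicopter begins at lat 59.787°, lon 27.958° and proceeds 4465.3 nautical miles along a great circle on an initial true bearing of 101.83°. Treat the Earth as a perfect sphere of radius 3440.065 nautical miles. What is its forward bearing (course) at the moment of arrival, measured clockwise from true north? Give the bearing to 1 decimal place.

The arc subtends δ = 4465.3/3440.065 = 1.298028 rad at the centre.
Start latitude φ₁ = 1.043480 rad; initial bearing θ = 1.777269 rad.
Applying the spherical law of cosines for sides, sin φ₂ = sin φ₁ cos δ + cos φ₁ sin δ cos θ = 0.133454, so φ₂ = 7.669°.
For the longitude increment, Δλ = atan2( sin θ sin δ cos φ₁, cos δ − sin φ₁ sin φ₂ ) = atan2(0.474318, 0.154073) = 72.005°.
λ₂ = λ₁ + Δλ = 99.963°.
The forward bearing on arrival equals the back-azimuth from the destination plus 180°.
Back-azimuth from P₂ (7.7°, 100.0°) to P₁ (59.8°, 28.0°), with Δλ' = λ₁ − λ₂ = -72.0°: atan2( sin Δλ' cos φ₁ , cos φ₂ sin φ₁ − sin φ₂ cos φ₁ cos Δλ' ) = 330.2°.
Final bearing = (330.2° + 180°) mod 360° = 150.2°.

final bearing 150.2°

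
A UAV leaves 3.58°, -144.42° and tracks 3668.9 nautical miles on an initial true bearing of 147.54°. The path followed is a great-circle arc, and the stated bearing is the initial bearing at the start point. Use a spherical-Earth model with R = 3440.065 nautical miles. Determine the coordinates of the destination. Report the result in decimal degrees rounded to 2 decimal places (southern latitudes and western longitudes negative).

latitude -45.00°, longitude -102.77°

Angular distance δ = d/R = 3668.9 / 3440.065 = 1.066521 rad.
Start latitude φ₁ = 0.062483 rad; initial bearing θ = 2.575059 rad.
Applying the spherical law of cosines for sides, sin φ₂ = sin φ₁ cos δ + cos φ₁ sin δ cos θ = -0.707126, so φ₂ = -45.00°.
Then Δλ = atan2(0.468986, 0.527328) = 0.726908 rad, from sin θ sin δ cos φ₁ over cos δ − sin φ₁ sin φ₂.
Hence λ₂ = -144.42° + 41.65° = -102.77°.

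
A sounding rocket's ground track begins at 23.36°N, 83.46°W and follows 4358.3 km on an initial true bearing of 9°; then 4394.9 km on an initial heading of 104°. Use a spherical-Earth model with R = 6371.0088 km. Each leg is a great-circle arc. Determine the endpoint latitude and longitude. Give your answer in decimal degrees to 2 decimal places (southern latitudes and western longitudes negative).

Apply the spherical direct solution leg by leg, carrying full precision between legs.
Leg 1: from (23.36°, -83.46°), δ = 4358.3/6371.0088 = 0.684083 rad, θ = 9° → φ = 61.68°, λ = -71.43°.
Leg 2: from (61.68°, -71.43°), δ = 4394.9/6371.0088 = 0.689828 rad, θ = 104° → φ = 37.30°, λ = -20.51°.

latitude 37.30°, longitude -20.51°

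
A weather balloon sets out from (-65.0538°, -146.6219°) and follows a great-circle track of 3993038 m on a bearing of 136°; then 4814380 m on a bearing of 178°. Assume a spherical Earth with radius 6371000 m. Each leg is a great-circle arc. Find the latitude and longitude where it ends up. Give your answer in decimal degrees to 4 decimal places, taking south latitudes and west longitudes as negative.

latitude -70.8456°, longitude 124.9330°

Apply the spherical direct solution leg by leg, carrying full precision between legs.
Leg 1: from (-65.0538°, -146.6219°), δ = 3993038/6371000 = 0.626752 rad, θ = 136° → φ = -65.8278°, λ = -50.8841°.
Leg 2: from (-65.8278°, -50.8841°), δ = 4814380/6371000 = 0.755671 rad, θ = 178° → φ = -70.8456°, λ = 124.9330°.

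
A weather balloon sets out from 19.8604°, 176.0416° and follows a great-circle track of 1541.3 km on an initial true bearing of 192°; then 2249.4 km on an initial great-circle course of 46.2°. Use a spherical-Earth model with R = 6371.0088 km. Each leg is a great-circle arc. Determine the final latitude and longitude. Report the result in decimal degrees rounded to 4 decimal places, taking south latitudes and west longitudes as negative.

Apply the spherical direct solution leg by leg, carrying full precision between legs.
Leg 1: from (19.8604°, 176.0416°), δ = 1541.3/6371.0088 = 0.241924 rad, θ = 192° → φ = 6.2829°, λ = 173.1693°.
Leg 2: from (6.2829°, 173.1693°), δ = 2249.4/6371.0088 = 0.353068 rad, θ = 46.2° → φ = 19.9121°, λ = -171.4378°.

latitude 19.9121°, longitude -171.4378°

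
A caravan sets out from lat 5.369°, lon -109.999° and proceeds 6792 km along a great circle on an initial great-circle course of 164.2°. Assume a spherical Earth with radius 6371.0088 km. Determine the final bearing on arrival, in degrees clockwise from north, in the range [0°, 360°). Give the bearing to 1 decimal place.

final bearing 153.6°

δ = 6792/6371.0088 = 1.066079 rad (61.0818°).
With φ₁ = 5.369° = 0.093707 rad and θ = 164.2° = 2.865831 rad:
Destination latitude: φ₂ = arcsin( sin φ₁ cos δ + cos φ₁ sin δ cos θ ) = arcsin(-0.793299) = -52.495°.
Δλ = atan2( sin θ sin δ cos φ₁ , cos δ − sin φ₁ sin φ₂ ) = atan2(0.237284, 0.557789) = 0.402211 rad = 23.045°.
λ₂ = -109.999° + 23.045° = -86.954°.
The forward bearing on arrival equals the back-azimuth from the destination plus 180°.
Back-azimuth from P₂ (-52.5°, -87.0°) to P₁ (5.4°, -110.0°), with Δλ' = λ₁ − λ₂ = -23.0°: atan2( sin Δλ' cos φ₁ , cos φ₂ sin φ₁ − sin φ₂ cos φ₁ cos Δλ' ) = 333.6°.
Final bearing = (333.6° + 180°) mod 360° = 153.6°.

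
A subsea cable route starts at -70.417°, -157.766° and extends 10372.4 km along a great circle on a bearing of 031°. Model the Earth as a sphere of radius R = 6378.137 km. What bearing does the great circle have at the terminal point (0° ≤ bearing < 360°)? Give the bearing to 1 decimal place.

Angular distance δ = d/R = 10372.4 / 6378.137 = 1.626243 rad.
With φ₁ = -70.417° = -1.229008 rad and θ = 31° = 0.541052 rad:
Destination latitude: φ₂ = arcsin( sin φ₁ cos δ + cos φ₁ sin δ cos θ ) = arcsin(0.339070) = 19.820°.
Then Δλ = atan2(0.172361, 0.264039) = 0.578332 rad, from sin θ sin δ cos φ₁ over cos δ − sin φ₁ sin φ₂.
λ₂ = λ₁ + Δλ = -124.630°.
The forward bearing on arrival equals the back-azimuth from the destination plus 180°.
Back-azimuth from P₂ (19.8°, -124.6°) to P₁ (-70.4°, -157.8°), with Δλ' = λ₁ − λ₂ = -33.1°: atan2( sin Δλ' cos φ₁ , cos φ₂ sin φ₁ − sin φ₂ cos φ₁ cos Δλ' ) = 190.6°.
Final bearing = (190.6° + 180°) mod 360° = 10.6°.

final bearing 10.6°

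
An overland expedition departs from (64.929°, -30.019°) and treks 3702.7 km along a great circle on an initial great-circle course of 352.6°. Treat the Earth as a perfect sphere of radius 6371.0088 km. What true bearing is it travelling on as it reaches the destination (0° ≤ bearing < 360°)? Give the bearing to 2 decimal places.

The arc subtends δ = 3702.7/6371.0088 = 0.581180 rad at the centre.
With φ₁ = 64.929° = 1.133225 rad and θ = 352.6° = 6.154031 rad:
Applying the spherical law of cosines for sides, sin φ₂ = sin φ₁ cos δ + cos φ₁ sin δ cos θ = 0.987768, so φ₂ = 81.029°.
Then Δλ = atan2(-0.029963, -0.058889) = -2.670927 rad, from sin θ sin δ cos φ₁ over cos δ − sin φ₁ sin φ₂.
λ₂ = -30.019° + -153.033° = -183.052°, normalized to (−180°, 180°] → 176.948°.
The forward bearing on arrival equals the back-azimuth from the destination plus 180°.
Back-azimuth from P₂ (81.03°, 176.95°) to P₁ (64.93°, -30.02°), with Δλ' = λ₁ − λ₂ = -206.97°: atan2( sin Δλ' cos φ₁ , cos φ₂ sin φ₁ − sin φ₂ cos φ₁ cos Δλ' ) = 20.49°.
Final bearing = (20.49° + 180°) mod 360° = 200.49°.

final bearing 200.49°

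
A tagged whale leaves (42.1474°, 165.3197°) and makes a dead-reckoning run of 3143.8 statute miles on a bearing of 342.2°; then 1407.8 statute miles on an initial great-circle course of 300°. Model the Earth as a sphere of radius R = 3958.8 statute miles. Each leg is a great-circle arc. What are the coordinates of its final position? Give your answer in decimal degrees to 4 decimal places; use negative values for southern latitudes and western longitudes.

Apply the spherical direct solution leg by leg, carrying full precision between legs.
Leg 1: from (42.1474°, 165.3197°), δ = 3143.8/3958.8 = 0.794130 rad, θ = 342.2° → φ = 76.8663°, λ = 91.6675°.
Leg 2: from (76.8663°, 91.6675°), δ = 1407.8/3958.8 = 0.355613 rad, θ = 300° → φ = 72.2636°, λ = 9.8730°.

latitude 72.2636°, longitude 9.8730°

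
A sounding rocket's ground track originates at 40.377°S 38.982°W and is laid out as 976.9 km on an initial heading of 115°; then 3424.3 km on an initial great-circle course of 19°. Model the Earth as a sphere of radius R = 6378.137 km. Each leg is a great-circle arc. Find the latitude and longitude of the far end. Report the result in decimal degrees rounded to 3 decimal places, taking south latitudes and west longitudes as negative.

latitude -14.007°, longitude -18.097°

Apply the spherical direct solution leg by leg, carrying full precision between legs.
Leg 1: from (-40.377°, -38.982°), δ = 976.9/6378.137 = 0.153164 rad, θ = 115° → φ = -43.579°, λ = -27.978°.
Leg 2: from (-43.579°, -27.978°), δ = 3424.3/6378.137 = 0.536881 rad, θ = 19° → φ = -14.007°, λ = -18.097°.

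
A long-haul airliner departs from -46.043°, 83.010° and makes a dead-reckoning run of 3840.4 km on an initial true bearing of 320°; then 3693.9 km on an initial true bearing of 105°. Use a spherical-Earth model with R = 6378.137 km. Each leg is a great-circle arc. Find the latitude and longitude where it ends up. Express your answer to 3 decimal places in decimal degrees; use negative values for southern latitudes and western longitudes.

latitude -22.330°, longitude 95.491°

Apply the spherical direct solution leg by leg, carrying full precision between legs.
Leg 1: from (-46.043°, 83.010°), δ = 3840.4/6378.137 = 0.602119 rad, θ = 320° → φ = -16.984°, λ = 60.635°.
Leg 2: from (-16.984°, 60.635°), δ = 3693.9/6378.137 = 0.579150 rad, θ = 105° → φ = -22.330°, λ = 95.491°.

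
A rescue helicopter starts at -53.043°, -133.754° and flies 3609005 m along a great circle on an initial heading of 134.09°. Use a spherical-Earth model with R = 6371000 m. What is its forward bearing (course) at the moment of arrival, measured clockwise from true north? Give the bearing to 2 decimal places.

final bearing 80.04°

Angular distance δ = d/R = 3609005 / 6371000 = 0.566474 rad.
Converting: φ₁ = -0.925775 rad, θ = 2.340312 rad.
sin φ₂ = sin φ₁ cos δ + cos φ₁ sin δ cos θ = (-0.799087)(0.843799) + (0.601215)(0.536660)(-0.695787) = -0.898763
φ₂ = asin(-0.898763) = -1.116940 rad = -63.996°.
For the longitude increment, Δλ = atan2( sin θ sin δ cos φ₁, cos δ − sin φ₁ sin φ₂ ) = atan2(0.231741, 0.125609) = 61.541°.
λ₂ = λ₁ + Δλ = -72.213°.
The forward bearing on arrival equals the back-azimuth from the destination plus 180°.
Back-azimuth from P₂ (-64.00°, -72.21°) to P₁ (-53.04°, -133.75°), with Δλ' = λ₁ − λ₂ = -61.54°: atan2( sin Δλ' cos φ₁ , cos φ₂ sin φ₁ − sin φ₂ cos φ₁ cos Δλ' ) = 260.04°.
Final bearing = (260.04° + 180°) mod 360° = 80.04°.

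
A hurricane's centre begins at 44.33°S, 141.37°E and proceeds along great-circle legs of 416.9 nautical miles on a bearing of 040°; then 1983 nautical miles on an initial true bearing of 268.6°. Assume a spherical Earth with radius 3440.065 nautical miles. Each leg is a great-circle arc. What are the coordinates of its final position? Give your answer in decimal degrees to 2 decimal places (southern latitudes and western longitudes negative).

Apply the spherical direct solution leg by leg, carrying full precision between legs.
Leg 1: from (-44.33°, 141.37°), δ = 416.9/3440.065 = 0.121190 rad, θ = 40° → φ = -38.86°, λ = 147.10°.
Leg 2: from (-38.86°, 147.10°), δ = 1983/3440.065 = 0.576443 rad, θ = 268.6° → φ = -32.44°, λ = 106.88°.

latitude -32.44°, longitude 106.88°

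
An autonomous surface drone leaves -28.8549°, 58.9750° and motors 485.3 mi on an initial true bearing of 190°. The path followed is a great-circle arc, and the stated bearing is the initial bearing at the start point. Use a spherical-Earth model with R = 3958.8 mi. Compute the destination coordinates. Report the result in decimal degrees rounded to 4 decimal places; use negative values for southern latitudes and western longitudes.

latitude -35.7637°, longitude 57.4755°

Central angle δ = d/R = 0.122588 rad.
Start latitude φ₁ = -0.503613 rad; initial bearing θ = 3.316126 rad.
sin φ₂ = sin φ₁ cos δ + cos φ₁ sin δ cos θ = (-0.482593)(0.992496) + (0.875845)(0.122281)(-0.984808) = -0.584443
φ₂ = asin(-0.584443) = -0.624194 rad = -35.7637°.
For the longitude increment, Δλ = atan2( sin θ sin δ cos φ₁, cos δ − sin φ₁ sin φ₂ ) = atan2(-0.018598, 0.710447) = -1.4995°.
λ₂ = λ₁ + Δλ = 57.4755°.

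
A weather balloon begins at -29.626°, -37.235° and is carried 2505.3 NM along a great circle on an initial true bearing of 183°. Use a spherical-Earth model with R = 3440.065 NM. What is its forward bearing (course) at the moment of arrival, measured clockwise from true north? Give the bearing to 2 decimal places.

final bearing 188.12°

Central angle δ = d/R = 0.728271 rad.
Converting: φ₁ = -0.517071 rad, θ = 3.193953 rad.
Applying the spherical law of cosines for sides, sin φ₂ = sin φ₁ cos δ + cos φ₁ sin δ cos θ = -0.946713, so φ₂ = -71.211°.
Δλ = atan2( sin θ sin δ cos φ₁ , cos δ − sin φ₁ sin φ₂ ) = atan2(-0.030280, 0.278332) = -0.108365 rad = -6.209°.
λ₂ = -37.235° + -6.209° = -43.444°.
The forward bearing on arrival equals the back-azimuth from the destination plus 180°.
Back-azimuth from P₂ (-71.21°, -43.44°) to P₁ (-29.63°, -37.23°), with Δλ' = λ₁ − λ₂ = 6.21°: atan2( sin Δλ' cos φ₁ , cos φ₂ sin φ₁ − sin φ₂ cos φ₁ cos Δλ' ) = 8.12°.
Final bearing = (8.12° + 180°) mod 360° = 188.12°.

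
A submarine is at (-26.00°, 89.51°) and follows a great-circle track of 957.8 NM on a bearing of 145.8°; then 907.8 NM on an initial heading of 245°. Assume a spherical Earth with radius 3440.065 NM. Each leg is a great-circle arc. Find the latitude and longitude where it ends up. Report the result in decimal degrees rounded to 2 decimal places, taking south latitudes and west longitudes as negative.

Apply the spherical direct solution leg by leg, carrying full precision between legs.
Leg 1: from (-26.00°, 89.51°), δ = 957.8/3440.065 = 0.278425 rad, θ = 145.8° → φ = -38.74°, λ = 100.93°.
Leg 2: from (-38.74°, 100.93°), δ = 907.8/3440.065 = 0.263890 rad, θ = 245° → φ = -43.64°, λ = 81.87°.

latitude -43.64°, longitude 81.87°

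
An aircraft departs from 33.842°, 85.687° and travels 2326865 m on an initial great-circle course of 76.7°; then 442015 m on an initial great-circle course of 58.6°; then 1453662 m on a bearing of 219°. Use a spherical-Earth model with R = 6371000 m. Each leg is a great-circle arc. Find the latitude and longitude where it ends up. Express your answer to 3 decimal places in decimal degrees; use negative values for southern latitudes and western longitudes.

latitude 27.503°, longitude 106.221°

Apply the spherical direct solution leg by leg, carrying full precision between legs.
Leg 1: from (33.842°, 85.687°), δ = 2326865/6371000 = 0.365228 rad, θ = 76.7° → φ = 36.045°, λ = 111.147°.
Leg 2: from (36.045°, 111.147°), δ = 442015/6371000 = 0.069379 rad, θ = 58.6° → φ = 38.040°, λ = 115.456°.
Leg 3: from (38.040°, 115.456°), δ = 1453662/6371000 = 0.228169 rad, θ = 219° → φ = 27.503°, λ = 106.221°.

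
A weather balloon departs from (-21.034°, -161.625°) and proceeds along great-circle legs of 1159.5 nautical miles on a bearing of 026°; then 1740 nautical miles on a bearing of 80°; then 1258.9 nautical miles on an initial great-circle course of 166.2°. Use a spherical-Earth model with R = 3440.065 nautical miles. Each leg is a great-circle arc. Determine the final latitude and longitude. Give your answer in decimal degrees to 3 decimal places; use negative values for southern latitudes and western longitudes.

latitude -18.602°, longitude -119.592°

Apply the spherical direct solution leg by leg, carrying full precision between legs.
Leg 1: from (-21.034°, -161.625°), δ = 1159.5/3440.065 = 0.337058 rad, θ = 26° → φ = -3.514°, λ = -153.273°.
Leg 2: from (-3.514°, -153.273°), δ = 1740/3440.065 = 0.505804 rad, θ = 80° → φ = 1.740°, λ = -124.760°.
Leg 3: from (1.740°, -124.760°), δ = 1258.9/3440.065 = 0.365952 rad, θ = 166.2° → φ = -18.602°, λ = -119.592°.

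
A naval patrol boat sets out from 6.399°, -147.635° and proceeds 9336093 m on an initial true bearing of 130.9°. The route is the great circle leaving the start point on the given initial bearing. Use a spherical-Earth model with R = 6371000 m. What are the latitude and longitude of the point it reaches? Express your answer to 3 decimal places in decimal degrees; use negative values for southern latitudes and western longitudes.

latitude -39.444°, longitude -70.893°

Angular distance δ = d/R = 9336093 / 6371000 = 1.465405 rad.
Start latitude φ₁ = 0.111684 rad; initial bearing θ = 2.284636 rad.
Destination latitude: φ₂ = arcsin( sin φ₁ cos δ + cos φ₁ sin δ cos θ ) = arcsin(-0.635327) = -39.444°.
Δλ = atan2( sin θ sin δ cos φ₁ , cos δ − sin φ₁ sin φ₂ ) = atan2(0.746977, 0.176005) = 1.339394 rad = 76.742°.
Hence λ₂ = -147.635° + 76.742° = -70.893°.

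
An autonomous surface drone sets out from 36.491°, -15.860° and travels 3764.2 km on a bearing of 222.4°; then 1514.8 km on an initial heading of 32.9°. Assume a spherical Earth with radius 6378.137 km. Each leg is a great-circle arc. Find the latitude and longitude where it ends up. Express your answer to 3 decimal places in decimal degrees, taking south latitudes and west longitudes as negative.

Apply the spherical direct solution leg by leg, carrying full precision between legs.
Leg 1: from (36.491°, -15.860°), δ = 3764.2/6378.137 = 0.590172 rad, θ = 222.4° → φ = 9.423°, λ = -38.217°.
Leg 2: from (9.423°, -38.217°), δ = 1514.8/6378.137 = 0.237499 rad, θ = 32.9° → φ = 20.732°, λ = -30.364°.

latitude 20.732°, longitude -30.364°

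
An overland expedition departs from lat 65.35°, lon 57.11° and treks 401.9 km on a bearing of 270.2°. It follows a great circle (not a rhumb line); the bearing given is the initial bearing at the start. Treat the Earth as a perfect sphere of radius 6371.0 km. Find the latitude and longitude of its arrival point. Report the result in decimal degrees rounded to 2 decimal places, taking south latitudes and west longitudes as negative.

Angular distance δ = d/R = 401.9 / 6371 = 0.063083 rad.
Start latitude φ₁ = 1.140573 rad; initial bearing θ = 4.715880 rad.
Applying the spherical law of cosines for sides, sin φ₂ = sin φ₁ cos δ + cos φ₁ sin δ cos θ = 0.907156, so φ₂ = 65.12°.
For the longitude increment, Δλ = atan2( sin θ sin δ cos φ₁, cos δ − sin φ₁ sin φ₂ ) = atan2(-0.026293, 0.173521) = -8.62°.
λ₂ = 57.11° + -8.62° = 48.49°.

latitude 65.12°, longitude 48.49°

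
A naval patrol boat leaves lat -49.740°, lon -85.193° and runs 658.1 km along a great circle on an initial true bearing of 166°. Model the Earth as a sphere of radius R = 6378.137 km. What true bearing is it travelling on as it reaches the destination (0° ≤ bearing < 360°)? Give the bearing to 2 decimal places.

final bearing 164.00°

The arc subtends δ = 658.1/6378.137 = 0.103181 rad at the centre.
Start latitude φ₁ = -0.868127 rad; initial bearing θ = 2.897247 rad.
Applying the spherical law of cosines for sides, sin φ₂ = sin φ₁ cos δ + cos φ₁ sin δ cos θ = -0.823647, so φ₂ = -55.452°.
For the longitude increment, Δλ = atan2( sin θ sin δ cos φ₁, cos δ − sin φ₁ sin φ₂ ) = atan2(0.016103, 0.366140) = 2.518°.
λ₂ = -85.193° + 2.518° = -82.675°.
The forward bearing on arrival equals the back-azimuth from the destination plus 180°.
Back-azimuth from P₂ (-55.45°, -82.67°) to P₁ (-49.74°, -85.19°), with Δλ' = λ₁ − λ₂ = -2.52°: atan2( sin Δλ' cos φ₁ , cos φ₂ sin φ₁ − sin φ₂ cos φ₁ cos Δλ' ) = 344.00°.
Final bearing = (344.00° + 180°) mod 360° = 164.00°.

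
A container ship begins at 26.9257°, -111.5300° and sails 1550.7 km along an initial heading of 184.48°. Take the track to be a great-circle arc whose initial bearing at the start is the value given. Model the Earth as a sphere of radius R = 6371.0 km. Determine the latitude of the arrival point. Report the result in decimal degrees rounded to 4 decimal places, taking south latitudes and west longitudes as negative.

The arc subtends δ = 1550.7/6371 = 0.243400 rad at the centre.
Start latitude φ₁ = 0.469942 rad; initial bearing θ = 3.219783 rad.
Destination latitude: φ₂ = arcsin( sin φ₁ cos δ + cos φ₁ sin δ cos θ ) = arcsin(0.225266) = 13.0185°.
For the longitude increment, Δλ = atan2( sin θ sin δ cos φ₁, cos δ − sin φ₁ sin φ₂ ) = atan2(-0.016784, 0.868516) = -1.1071°.
λ₂ = -111.5300° + -1.1071° = -112.6371°.

latitude 13.0185°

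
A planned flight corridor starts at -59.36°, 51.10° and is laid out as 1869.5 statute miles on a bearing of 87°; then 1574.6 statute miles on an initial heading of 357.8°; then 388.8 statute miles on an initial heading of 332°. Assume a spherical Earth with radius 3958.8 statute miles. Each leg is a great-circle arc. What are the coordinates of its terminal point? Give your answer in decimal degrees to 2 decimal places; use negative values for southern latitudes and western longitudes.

latitude -21.17°, longitude 91.08°

Apply the spherical direct solution leg by leg, carrying full precision between legs.
Leg 1: from (-59.36°, 51.10°), δ = 1869.5/3958.8 = 0.472239 rad, θ = 87° → φ = -48.95°, λ = 94.86°.
Leg 2: from (-48.95°, 94.86°), δ = 1574.6/3958.8 = 0.397747 rad, θ = 357.8° → φ = -26.17°, λ = 93.91°.
Leg 3: from (-26.17°, 93.91°), δ = 388.8/3958.8 = 0.098212 rad, θ = 332° → φ = -21.17°, λ = 91.08°.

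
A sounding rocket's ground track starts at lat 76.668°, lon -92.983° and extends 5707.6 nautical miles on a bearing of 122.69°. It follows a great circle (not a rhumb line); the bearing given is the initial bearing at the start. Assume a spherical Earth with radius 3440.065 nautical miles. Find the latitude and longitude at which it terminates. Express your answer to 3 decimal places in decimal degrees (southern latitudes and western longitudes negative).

Central angle δ = d/R = 1.659155 rad.
Converting: φ₁ = 1.338109 rad, θ = 2.141344 rad.
sin φ₂ = sin φ₁ cos δ + cos φ₁ sin δ cos θ = (0.973050)(-0.088243) + (0.230593)(0.996099)(-0.540093) = -0.209921
φ₂ = asin(-0.209921) = -0.211495 rad = -12.118°.
For the longitude increment, Δλ = atan2( sin θ sin δ cos φ₁, cos δ − sin φ₁ sin φ₂ ) = atan2(0.193311, 0.116021) = 59.029°.
λ₂ = -92.983° + 59.029° = -33.954°.

latitude -12.118°, longitude -33.954°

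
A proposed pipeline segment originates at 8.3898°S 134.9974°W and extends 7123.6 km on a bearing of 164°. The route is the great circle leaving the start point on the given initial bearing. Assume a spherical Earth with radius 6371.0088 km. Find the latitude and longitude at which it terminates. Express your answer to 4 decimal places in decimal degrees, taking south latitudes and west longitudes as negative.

Central angle δ = d/R = 1.118127 rad.
Start latitude φ₁ = -0.146430 rad; initial bearing θ = 2.862340 rad.
sin φ₂ = sin φ₁ cos δ + cos φ₁ sin δ cos θ = (-0.145907)(0.437367) + (0.989298)(0.899283)(-0.961262) = -0.919010
φ₂ = asin(-0.919010) = -1.165562 rad = -66.7818°.
Then Δλ = atan2(0.245223, 0.303277) = 0.679950 rad, from sin θ sin δ cos φ₁ over cos δ − sin φ₁ sin φ₂.
Hence λ₂ = -134.9974° + 38.9582° = -96.0392°.

latitude -66.7818°, longitude -96.0392°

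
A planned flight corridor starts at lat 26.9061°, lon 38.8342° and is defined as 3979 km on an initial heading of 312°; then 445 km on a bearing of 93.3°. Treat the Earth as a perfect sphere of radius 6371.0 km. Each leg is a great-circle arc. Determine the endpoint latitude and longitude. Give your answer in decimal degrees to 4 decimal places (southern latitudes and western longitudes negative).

latitude 45.3539°, longitude 6.0276°

Apply the spherical direct solution leg by leg, carrying full precision between legs.
Leg 1: from (26.9061°, 38.8342°), δ = 3979/6371 = 0.624549 rad, θ = 312° → φ = 45.7262°, λ = 0.3374°.
Leg 2: from (45.7262°, 0.3374°), δ = 445/6371 = 0.069848 rad, θ = 93.3° → φ = 45.3539°, λ = 6.0276°.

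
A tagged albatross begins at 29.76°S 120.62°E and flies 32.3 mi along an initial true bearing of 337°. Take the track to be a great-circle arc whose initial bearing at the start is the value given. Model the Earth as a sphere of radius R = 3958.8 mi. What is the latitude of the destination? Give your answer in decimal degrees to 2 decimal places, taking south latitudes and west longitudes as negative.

Central angle δ = d/R = 0.008159 rad.
Start latitude φ₁ = -0.519410 rad; initial bearing θ = 5.881760 rad.
Destination latitude: φ₂ = arcsin( sin φ₁ cos δ + cos φ₁ sin δ cos θ ) = arcsin(-0.489832) = -29.33°.
For the longitude increment, Δλ = atan2( sin θ sin δ cos φ₁, cos δ − sin φ₁ sin φ₂ ) = atan2(-0.002768, 0.756830) = -0.21°.
λ₂ = 120.62° + -0.21° = 120.41°.

latitude -29.33°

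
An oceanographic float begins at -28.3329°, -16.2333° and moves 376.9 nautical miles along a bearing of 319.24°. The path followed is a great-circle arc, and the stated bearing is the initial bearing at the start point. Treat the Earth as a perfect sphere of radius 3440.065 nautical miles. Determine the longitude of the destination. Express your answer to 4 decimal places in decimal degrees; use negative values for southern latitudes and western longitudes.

δ = 376.9/3440.065 = 0.109562 rad (6.2774°).
Start latitude φ₁ = -0.494502 rad; initial bearing θ = 5.571789 rad.
sin φ₂ = sin φ₁ cos δ + cos φ₁ sin δ cos θ = (-0.474594)(0.994004) + (0.880205)(0.109343)(0.757451) = -0.398848
φ₂ = asin(-0.398848) = -0.410260 rad = -23.5062°.
Then Δλ = atan2(-0.062837, 0.804713) = -0.077928 rad, from sin θ sin δ cos φ₁ over cos δ − sin φ₁ sin φ₂.
Hence λ₂ = -16.2333° + -4.4649° = -20.6982°.

longitude -20.6982°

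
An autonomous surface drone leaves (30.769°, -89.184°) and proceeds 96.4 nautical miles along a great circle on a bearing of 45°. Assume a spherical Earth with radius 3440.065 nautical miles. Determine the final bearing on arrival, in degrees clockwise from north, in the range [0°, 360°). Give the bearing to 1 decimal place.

Central angle δ = d/R = 0.028023 rad.
Start latitude φ₁ = 0.537020 rad; initial bearing θ = 0.785398 rad.
Applying the spherical law of cosines for sides, sin φ₂ = sin φ₁ cos δ + cos φ₁ sin δ cos θ = 0.528401, so φ₂ = 31.897°.
For the longitude increment, Δλ = atan2( sin θ sin δ cos φ₁, cos δ − sin φ₁ sin φ₂ ) = atan2(0.017024, 0.729289) = 1.337°.
λ₂ = -89.184° + 1.337° = -87.847°.
The forward bearing on arrival equals the back-azimuth from the destination plus 180°.
Back-azimuth from P₂ (31.9°, -87.8°) to P₁ (30.8°, -89.2°), with Δλ' = λ₁ − λ₂ = -1.3°: atan2( sin Δλ' cos φ₁ , cos φ₂ sin φ₁ − sin φ₂ cos φ₁ cos Δλ' ) = 225.7°.
Final bearing = (225.7° + 180°) mod 360° = 45.7°.

final bearing 45.7°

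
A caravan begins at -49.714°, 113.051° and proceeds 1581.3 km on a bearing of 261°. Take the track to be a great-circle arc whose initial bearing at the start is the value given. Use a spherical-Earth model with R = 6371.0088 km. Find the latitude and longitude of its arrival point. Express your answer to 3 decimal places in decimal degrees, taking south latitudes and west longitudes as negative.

Angular distance δ = d/R = 1581.3 / 6371.0088 = 0.248202 rad.
Converting: φ₁ = -0.867673 rad, θ = 4.555309 rad.
Applying the spherical law of cosines for sides, sin φ₂ = sin φ₁ cos δ + cos φ₁ sin δ cos θ = -0.764299, so φ₂ = -49.845°.
For the longitude increment, Δλ = atan2( sin θ sin δ cos φ₁, cos δ − sin φ₁ sin φ₂ ) = atan2(-0.156890, 0.386328) = -22.102°.
Hence λ₂ = 113.051° + -22.102° = 90.949°.

latitude -49.845°, longitude 90.949°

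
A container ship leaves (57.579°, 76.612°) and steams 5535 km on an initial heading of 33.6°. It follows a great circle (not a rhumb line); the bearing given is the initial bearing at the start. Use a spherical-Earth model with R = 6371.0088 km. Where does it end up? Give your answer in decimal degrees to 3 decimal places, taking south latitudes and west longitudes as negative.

Angular distance δ = d/R = 5535 / 6371.0088 = 0.868779 rad.
Start latitude φ₁ = 1.004943 rad; initial bearing θ = 0.586431 rad.
Destination latitude: φ₂ = arcsin( sin φ₁ cos δ + cos φ₁ sin δ cos θ ) = arcsin(0.886072) = 62.384°.
Then Δλ = atan2(0.226538, -0.102202) = 1.994605 rad, from sin θ sin δ cos φ₁ over cos δ − sin φ₁ sin φ₂.
λ₂ = 76.612° + 114.282° = 190.894°, normalized to (−180°, 180°] → -169.106°.

latitude 62.384°, longitude -169.106°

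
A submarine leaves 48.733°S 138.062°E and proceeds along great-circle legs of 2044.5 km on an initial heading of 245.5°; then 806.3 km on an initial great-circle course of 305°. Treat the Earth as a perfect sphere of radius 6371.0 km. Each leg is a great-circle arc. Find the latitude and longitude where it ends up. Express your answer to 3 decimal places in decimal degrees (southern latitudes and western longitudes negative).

latitude -48.562°, longitude 100.526°

Apply the spherical direct solution leg by leg, carrying full precision between legs.
Leg 1: from (-48.733°, 138.062°), δ = 2044.5/6371 = 0.320907 rad, θ = 245.5° → φ = -53.087°, λ = 109.514°.
Leg 2: from (-53.087°, 109.514°), δ = 806.3/6371 = 0.126558 rad, θ = 305° → φ = -48.562°, λ = 100.526°.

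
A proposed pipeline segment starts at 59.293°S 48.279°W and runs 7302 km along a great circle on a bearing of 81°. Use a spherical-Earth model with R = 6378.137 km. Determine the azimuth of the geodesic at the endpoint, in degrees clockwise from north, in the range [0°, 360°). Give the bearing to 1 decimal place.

final bearing 31.7°

Angular distance δ = d/R = 7302 / 6378.137 = 1.144848 rad.
Converting: φ₁ = -1.034858 rad, θ = 1.413717 rad.
Destination latitude: φ₂ = arcsin( sin φ₁ cos δ + cos φ₁ sin δ cos θ ) = arcsin(-0.282506) = -16.410°.
Then Δλ = atan2(0.459295, 0.170288) = 1.215748 rad, from sin θ sin δ cos φ₁ over cos δ − sin φ₁ sin φ₂.
λ₂ = -48.279° + 69.657° = 21.378°.
The forward bearing on arrival equals the back-azimuth from the destination plus 180°.
Back-azimuth from P₂ (-16.4°, 21.4°) to P₁ (-59.3°, -48.3°), with Δλ' = λ₁ − λ₂ = -69.7°: atan2( sin Δλ' cos φ₁ , cos φ₂ sin φ₁ − sin φ₂ cos φ₁ cos Δλ' ) = 211.7°.
Final bearing = (211.7° + 180°) mod 360° = 31.7°.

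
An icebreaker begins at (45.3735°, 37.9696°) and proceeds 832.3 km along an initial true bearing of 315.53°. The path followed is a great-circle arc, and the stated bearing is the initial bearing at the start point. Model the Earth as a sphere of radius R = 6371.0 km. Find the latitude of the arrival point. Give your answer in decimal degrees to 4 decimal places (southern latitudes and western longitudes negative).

Angular distance δ = d/R = 832.3 / 6371 = 0.130639 rad.
Converting: φ₁ = 0.791917 rad, θ = 5.507037 rad.
Applying the spherical law of cosines for sides, sin φ₂ = sin φ₁ cos δ + cos φ₁ sin δ cos θ = 0.770940, so φ₂ = 50.4384°.
For the longitude increment, Δλ = atan2( sin θ sin δ cos φ₁, cos δ − sin φ₁ sin φ₂ ) = atan2(-0.064106, 0.442800) = -8.2378°.
Hence λ₂ = 37.9696° + -8.2378° = 29.7318°.

latitude 50.4384°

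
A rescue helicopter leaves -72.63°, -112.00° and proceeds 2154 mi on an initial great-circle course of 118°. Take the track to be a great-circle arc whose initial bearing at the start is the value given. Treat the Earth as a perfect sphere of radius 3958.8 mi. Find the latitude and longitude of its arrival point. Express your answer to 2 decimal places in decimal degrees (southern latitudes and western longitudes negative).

Central angle δ = d/R = 0.544104 rad.
Converting: φ₁ = -1.267633 rad, θ = 2.059489 rad.
sin φ₂ = sin φ₁ cos δ + cos φ₁ sin δ cos θ = (-0.954397)(0.855591) + (0.298541)(0.517652)(-0.469472) = -0.889126
φ₂ = asin(-0.889126) = -1.095432 rad = -62.76°.
Δλ = atan2( sin θ sin δ cos φ₁ , cos δ − sin φ₁ sin φ₂ ) = atan2(0.136451, 0.007012) = 1.519450 rad = 87.06°.
λ₂ = -112.00° + 87.06° = -24.94°.

latitude -62.76°, longitude -24.94°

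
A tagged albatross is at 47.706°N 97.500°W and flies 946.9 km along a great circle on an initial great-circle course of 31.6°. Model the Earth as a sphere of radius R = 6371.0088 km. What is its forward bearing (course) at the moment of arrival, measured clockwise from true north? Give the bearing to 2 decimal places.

final bearing 37.63°

Central angle δ = d/R = 0.148626 rad.
Converting: φ₁ = 0.832627 rad, θ = 0.551524 rad.
Destination latitude: φ₂ = arcsin( sin φ₁ cos δ + cos φ₁ sin δ cos θ ) = arcsin(0.816420) = 54.728°.
For the longitude increment, Δλ = atan2( sin θ sin δ cos φ₁, cos δ − sin φ₁ sin φ₂ ) = atan2(0.052214, 0.385069) = 7.722°.
Hence λ₂ = -97.500° + 7.722° = -89.778°.
The forward bearing on arrival equals the back-azimuth from the destination plus 180°.
Back-azimuth from P₂ (54.73°, -89.78°) to P₁ (47.71°, -97.50°), with Δλ' = λ₁ − λ₂ = -7.72°: atan2( sin Δλ' cos φ₁ , cos φ₂ sin φ₁ − sin φ₂ cos φ₁ cos Δλ' ) = 217.63°.
Final bearing = (217.63° + 180°) mod 360° = 37.63°.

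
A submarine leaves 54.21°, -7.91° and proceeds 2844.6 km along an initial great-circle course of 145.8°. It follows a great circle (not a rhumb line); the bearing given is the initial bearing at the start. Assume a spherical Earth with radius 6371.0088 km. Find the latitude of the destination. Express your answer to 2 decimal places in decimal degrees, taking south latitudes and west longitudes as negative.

latitude 31.52°

The arc subtends δ = 2844.6/6371.0088 = 0.446491 rad at the centre.
With φ₁ = 54.21° = 0.946143 rad and θ = 145.8° = 2.544690 rad:
Destination latitude: φ₂ = arcsin( sin φ₁ cos δ + cos φ₁ sin δ cos θ ) = arcsin(0.522786) = 31.52°.
Δλ = atan2( sin θ sin δ cos φ₁ , cos δ − sin φ₁ sin φ₂ ) = atan2(0.141940, 0.477901) = 0.288710 rad = 16.54°.
λ₂ = -7.91° + 16.54° = 8.63°.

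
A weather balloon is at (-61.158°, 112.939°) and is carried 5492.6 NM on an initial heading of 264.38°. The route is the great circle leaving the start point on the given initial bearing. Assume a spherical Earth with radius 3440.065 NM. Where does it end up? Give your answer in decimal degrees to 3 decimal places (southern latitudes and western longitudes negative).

latitude -1.408°, longitude 17.300°

The arc subtends δ = 5492.6/3440.065 = 1.596656 rad at the centre.
Converting: φ₁ = -1.067408 rad, θ = 4.614301 rad.
Destination latitude: φ₂ = arcsin( sin φ₁ cos δ + cos φ₁ sin δ cos θ ) = arcsin(-0.024576) = -1.408°.
Δλ = atan2( sin θ sin δ cos φ₁ , cos δ − sin φ₁ sin φ₂ ) = atan2(-0.479917, -0.047384) = -1.669212 rad = -95.639°.
Hence λ₂ = 112.939° + -95.639° = 17.300°.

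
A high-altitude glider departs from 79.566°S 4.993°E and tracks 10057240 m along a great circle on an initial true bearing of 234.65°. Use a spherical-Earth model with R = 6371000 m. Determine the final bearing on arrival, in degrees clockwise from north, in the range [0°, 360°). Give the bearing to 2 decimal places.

The arc subtends δ = 10057240/6371000 = 1.578597 rad at the centre.
Converting: φ₁ = -1.388689 rad, θ = 4.095415 rad.
Applying the spherical law of cosines for sides, sin φ₂ = sin φ₁ cos δ + cos φ₁ sin δ cos θ = -0.097106, so φ₂ = -5.573°.
Δλ = atan2( sin θ sin δ cos φ₁ , cos δ − sin φ₁ sin φ₂ ) = atan2(-0.147709, -0.103301) = -2.181088 rad = -124.967°.
Hence λ₂ = 4.993° + -124.967° = -119.974°.
The forward bearing on arrival equals the back-azimuth from the destination plus 180°.
Back-azimuth from P₂ (-5.57°, -119.97°) to P₁ (-79.57°, 4.99°), with Δλ' = λ₁ − λ₂ = 124.97°: atan2( sin Δλ' cos φ₁ , cos φ₂ sin φ₁ − sin φ₂ cos φ₁ cos Δλ' ) = 171.46°.
Final bearing = (171.46° + 180°) mod 360° = 351.46°.

final bearing 351.46°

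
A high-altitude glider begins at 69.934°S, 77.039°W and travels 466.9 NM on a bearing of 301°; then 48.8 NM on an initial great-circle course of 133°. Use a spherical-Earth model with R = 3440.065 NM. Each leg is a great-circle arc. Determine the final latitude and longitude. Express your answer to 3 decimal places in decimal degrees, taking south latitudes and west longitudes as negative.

latitude -65.607°, longitude -91.565°

Apply the spherical direct solution leg by leg, carrying full precision between legs.
Leg 1: from (-69.934°, -77.039°), δ = 466.9/3440.065 = 0.135724 rad, θ = 301° → φ = -65.060°, λ = -93.004°.
Leg 2: from (-65.060°, -93.004°), δ = 48.8/3440.065 = 0.014186 rad, θ = 133° → φ = -65.607°, λ = -91.565°.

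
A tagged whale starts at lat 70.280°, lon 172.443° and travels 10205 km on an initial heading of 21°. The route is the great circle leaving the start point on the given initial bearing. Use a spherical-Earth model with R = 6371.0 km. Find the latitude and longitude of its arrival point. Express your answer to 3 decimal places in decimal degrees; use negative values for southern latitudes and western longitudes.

Central angle δ = d/R = 1.601789 rad.
Converting: φ₁ = 1.226617 rad, θ = 0.366519 rad.
Applying the spherical law of cosines for sides, sin φ₂ = sin φ₁ cos δ + cos φ₁ sin δ cos θ = 0.285690, so φ₂ = 16.600°.
Then Δλ = atan2(0.120864, -0.299923) = 2.758518 rad, from sin θ sin δ cos φ₁ over cos δ − sin φ₁ sin φ₂.
λ₂ = 172.443° + 158.051° = 330.494°, normalized to (−180°, 180°] → -29.506°.

latitude 16.600°, longitude -29.506°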